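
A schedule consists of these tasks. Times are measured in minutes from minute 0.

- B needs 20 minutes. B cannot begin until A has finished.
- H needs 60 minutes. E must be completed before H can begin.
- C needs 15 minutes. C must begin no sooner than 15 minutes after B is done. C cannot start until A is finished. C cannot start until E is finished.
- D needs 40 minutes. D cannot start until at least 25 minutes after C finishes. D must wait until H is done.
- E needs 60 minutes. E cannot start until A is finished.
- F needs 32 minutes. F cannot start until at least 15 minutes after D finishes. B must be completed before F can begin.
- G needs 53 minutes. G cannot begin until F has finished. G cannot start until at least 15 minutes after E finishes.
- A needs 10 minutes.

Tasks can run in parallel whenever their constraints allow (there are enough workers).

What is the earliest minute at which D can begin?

Nothing blocks A, so it runs from minute 0 to minute 10.
E cannot begin until A (finishes minute 10). It runs from minute 10 to 10 + 60 = minute 70.
H waits on E (finishes minute 70), so it starts at minute 70 and finishes at 70 + 60 = minute 130.
After A (finishes minute 10), B can start at minute 10 and finishes at minute 30.
C cannot start until B (finishes minute 30, plus 15-minute gap → minute 45); A (finishes minute 10); E (finishes minute 70). The controlling bound is minute 70, so C finishes at 70 + 15 = minute 85.
D waits on C (finishes minute 85, plus 25-minute gap → minute 110); H (finishes minute 130). The latest of these is minute 130, which is the earliest D can start.

130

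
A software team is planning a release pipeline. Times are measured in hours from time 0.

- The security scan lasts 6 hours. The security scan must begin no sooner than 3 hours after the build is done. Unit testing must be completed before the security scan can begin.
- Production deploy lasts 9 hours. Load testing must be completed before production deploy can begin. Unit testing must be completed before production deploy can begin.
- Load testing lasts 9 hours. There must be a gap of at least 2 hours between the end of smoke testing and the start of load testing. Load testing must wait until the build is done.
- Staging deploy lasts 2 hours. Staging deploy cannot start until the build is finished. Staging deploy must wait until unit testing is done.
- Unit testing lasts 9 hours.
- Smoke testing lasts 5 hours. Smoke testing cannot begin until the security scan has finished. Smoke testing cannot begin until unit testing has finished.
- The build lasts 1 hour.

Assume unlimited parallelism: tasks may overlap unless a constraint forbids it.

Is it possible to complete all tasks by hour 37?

Nothing blocks unit testing, so it runs from hour 0 to hour 9.
Nothing blocks the build, so it runs from hour 0 to hour 1.
For staging deploy: the build (finishes hour 1); unit testing (finishes hour 9). Taking the maximum gives a start of hour 9, and it finishes at 9 + 2 = hour 11.
The security scan needs all of the build (finishes hour 1, plus 3-hour gap → hour 4); unit testing (finishes hour 9). That puts its earliest start at hour 9; it finishes at 9 + 6 = hour 15.
Smoke testing has to wait for the security scan (finishes hour 15); unit testing (finishes hour 9). The latest of these is hour 15, so smoke testing runs hour 15 to 15 + 5 = hour 20.
Load testing needs all of smoke testing (finishes hour 20, plus 2-hour gap → hour 22); the build (finishes hour 1). That puts its earliest start at hour 22; it finishes at 22 + 9 = hour 31.
Production deploy needs all of load testing (finishes hour 31); unit testing (finishes hour 9). That puts its earliest start at hour 31; it finishes at 31 + 9 = hour 40.
The earliest everything can be done is hour 40, which is after the deadline of 37, so it is not possible.

No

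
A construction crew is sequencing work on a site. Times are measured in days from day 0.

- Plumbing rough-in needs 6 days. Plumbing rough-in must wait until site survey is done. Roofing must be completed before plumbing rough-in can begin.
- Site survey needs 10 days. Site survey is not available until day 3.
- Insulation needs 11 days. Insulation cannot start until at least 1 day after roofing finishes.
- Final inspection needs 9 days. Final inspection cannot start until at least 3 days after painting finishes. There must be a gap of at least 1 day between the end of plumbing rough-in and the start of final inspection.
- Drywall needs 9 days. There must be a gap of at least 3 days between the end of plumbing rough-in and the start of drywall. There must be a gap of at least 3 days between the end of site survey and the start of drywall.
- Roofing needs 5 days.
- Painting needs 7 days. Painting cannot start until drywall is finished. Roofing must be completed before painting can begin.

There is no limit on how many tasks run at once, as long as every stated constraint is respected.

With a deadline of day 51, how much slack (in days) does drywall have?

1

Roofing has no prerequisites, so it starts at day 0 and finishes at day 5.
Site survey waits on its own release at day 3, so it starts at day 3 and finishes at 3 + 10 = day 13.
For plumbing rough-in: site survey (finishes day 13); roofing (finishes day 5). Taking the maximum gives a start of day 13, and it finishes at 13 + 6 = day 19.
Drywall has to wait for plumbing rough-in (finishes day 19, plus 3-day gap → day 22); site survey (finishes day 13, plus 3-day gap → day 16). The latest of these is day 22, so drywall runs day 22 to 22 + 9 = day 31.

Working backward from the deadline:
Final inspection must finish by day 51; it takes 9 days, so it must start by 51 − 9 = day 42.
Painting must finish before final inspection (must start by day 42, minus 3-day gap → day 39). With a 7-day duration, painting must start by 39 − 7 = day 32.
Since painting (must start by day 32) depends on it, drywall must finish by day 32. Backing off its 9-day duration gives a latest start of day 23.
So drywall can start as early as day 22 and as late as day 23, giving 23 − 22 = 1 day of slack.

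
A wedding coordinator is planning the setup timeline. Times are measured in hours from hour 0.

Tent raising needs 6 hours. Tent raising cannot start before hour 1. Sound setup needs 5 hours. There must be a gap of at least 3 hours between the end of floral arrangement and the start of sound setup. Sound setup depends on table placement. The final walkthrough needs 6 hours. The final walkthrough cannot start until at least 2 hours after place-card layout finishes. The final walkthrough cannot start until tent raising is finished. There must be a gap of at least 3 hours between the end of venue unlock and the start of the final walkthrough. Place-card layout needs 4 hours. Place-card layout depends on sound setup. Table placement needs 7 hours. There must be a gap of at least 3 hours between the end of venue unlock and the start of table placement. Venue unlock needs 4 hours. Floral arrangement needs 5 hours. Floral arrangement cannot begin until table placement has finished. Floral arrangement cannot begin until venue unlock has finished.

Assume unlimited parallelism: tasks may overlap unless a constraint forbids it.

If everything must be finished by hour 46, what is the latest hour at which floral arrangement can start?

21

The final walkthrough must finish by hour 46; it takes 6 hours, so it must start by 46 − 6 = hour 40.
Place-card layout feeds into the final walkthrough (must start by hour 40, minus 2-hour gap → hour 38); so place-card layout must finish by hour 38 and therefore start by hour 34.
Since place-card layout (must start by hour 34) depends on it, sound setup must finish by hour 34. Backing off its 5-hour duration gives a latest start of hour 29.
Floral arrangement feeds into sound setup (must start by hour 29, minus 3-hour gap → hour 26); so floral arrangement must finish by hour 26 and therefore start by hour 21.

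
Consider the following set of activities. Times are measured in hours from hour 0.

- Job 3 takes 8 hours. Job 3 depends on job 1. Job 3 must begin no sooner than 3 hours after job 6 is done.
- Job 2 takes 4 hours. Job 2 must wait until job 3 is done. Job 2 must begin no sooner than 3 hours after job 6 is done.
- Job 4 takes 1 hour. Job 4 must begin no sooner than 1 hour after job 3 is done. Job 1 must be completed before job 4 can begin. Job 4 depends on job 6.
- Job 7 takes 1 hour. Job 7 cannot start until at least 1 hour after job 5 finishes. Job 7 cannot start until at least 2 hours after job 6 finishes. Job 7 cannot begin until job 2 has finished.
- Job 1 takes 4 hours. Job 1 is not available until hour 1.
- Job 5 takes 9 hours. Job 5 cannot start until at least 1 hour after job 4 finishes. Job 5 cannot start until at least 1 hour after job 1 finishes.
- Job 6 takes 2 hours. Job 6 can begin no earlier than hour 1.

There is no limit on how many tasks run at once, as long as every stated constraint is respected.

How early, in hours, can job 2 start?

Job 6 cannot begin until its own release at hour 1. It runs from hour 1 to 1 + 2 = hour 3.
Job 1 waits on its own release at hour 1, so it starts at hour 1 and finishes at 1 + 4 = hour 5.
Job 3 has to wait for job 1 (finishes hour 5); job 6 (finishes hour 3, plus 3-hour gap → hour 6). The latest of these is hour 6, so job 3 runs hour 6 to 6 + 8 = hour 14.
Job 2 waits on job 3 (finishes hour 14); job 6 (finishes hour 3, plus 3-hour gap → hour 6). The latest of these is hour 14, which is the earliest job 2 can start.

14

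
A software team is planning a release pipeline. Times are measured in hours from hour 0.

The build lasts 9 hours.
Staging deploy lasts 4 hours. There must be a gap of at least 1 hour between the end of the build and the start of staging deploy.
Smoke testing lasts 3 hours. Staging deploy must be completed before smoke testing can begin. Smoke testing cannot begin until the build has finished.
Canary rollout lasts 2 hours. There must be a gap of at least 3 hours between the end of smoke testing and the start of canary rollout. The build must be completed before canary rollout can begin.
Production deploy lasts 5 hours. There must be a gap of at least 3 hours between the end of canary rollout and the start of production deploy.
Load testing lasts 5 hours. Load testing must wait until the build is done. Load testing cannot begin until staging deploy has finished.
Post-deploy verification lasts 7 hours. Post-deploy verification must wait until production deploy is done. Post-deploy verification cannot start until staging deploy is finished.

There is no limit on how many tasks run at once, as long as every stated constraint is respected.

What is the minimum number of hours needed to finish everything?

37

Nothing blocks the build, so it runs from hour 0 to hour 9.
Staging deploy waits on the build (finishes hour 9, plus 1-hour gap → hour 10), so it starts at hour 10 and finishes at 10 + 4 = hour 14.
Load testing has to wait for the build (finishes hour 9); staging deploy (finishes hour 14). The latest of these is hour 14, so load testing runs hour 14 to 14 + 5 = hour 19.
Smoke testing cannot start until staging deploy (finishes hour 14); the build (finishes hour 9). The controlling bound is hour 14, so smoke testing finishes at 14 + 3 = hour 17.
For canary rollout: smoke testing (finishes hour 17, plus 3-hour gap → hour 20); the build (finishes hour 9). Taking the maximum gives a start of hour 20, and it finishes at 20 + 2 = hour 22.
Production deploy cannot begin until canary rollout (finishes hour 22, plus 3-hour gap → hour 25). It runs from hour 25 to 25 + 5 = hour 30.
Post-deploy verification needs all of production deploy (finishes hour 30); staging deploy (finishes hour 14). That puts its earliest start at hour 30; it finishes at 30 + 7 = hour 37.
All tasks are finished once the last one completes. Finish times: The build at 9, Staging deploy at 14, Smoke testing at 17, Canary rollout at 22, Load testing at 19, Production deploy at 30, Post-deploy verification at 37. The latest is hour 37.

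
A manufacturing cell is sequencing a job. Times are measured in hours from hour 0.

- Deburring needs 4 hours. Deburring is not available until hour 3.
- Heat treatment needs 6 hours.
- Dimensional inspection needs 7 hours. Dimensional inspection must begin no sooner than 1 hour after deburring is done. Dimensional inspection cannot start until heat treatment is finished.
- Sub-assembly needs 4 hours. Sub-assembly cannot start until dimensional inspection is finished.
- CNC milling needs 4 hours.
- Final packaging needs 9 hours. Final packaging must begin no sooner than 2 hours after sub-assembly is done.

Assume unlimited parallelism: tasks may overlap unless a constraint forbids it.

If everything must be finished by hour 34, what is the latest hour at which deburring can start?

7

Nothing follows final packaging; the deadline of hour 34 is its only limit. It must start by 34 − 9 = hour 25.
Sub-assembly has to be done before final packaging (must start by hour 25, minus 2-hour gap → hour 23). That means finishing by hour 23, i.e. starting by 23 − 4 = hour 19.
Dimensional inspection has to be done before sub-assembly (must start by hour 19). That means finishing by hour 19, i.e. starting by 19 − 7 = hour 12.
Deburring feeds into dimensional inspection (must start by hour 12, minus 1-hour gap → hour 11); so deburring must finish by hour 11 and therefore start by hour 7.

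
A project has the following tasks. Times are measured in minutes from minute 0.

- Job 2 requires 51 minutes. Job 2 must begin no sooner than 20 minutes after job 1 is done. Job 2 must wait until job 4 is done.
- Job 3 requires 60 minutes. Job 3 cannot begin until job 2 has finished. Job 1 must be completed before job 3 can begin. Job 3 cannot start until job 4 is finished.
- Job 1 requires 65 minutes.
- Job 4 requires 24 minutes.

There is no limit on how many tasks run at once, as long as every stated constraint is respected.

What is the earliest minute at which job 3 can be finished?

196

Nothing blocks job 4, so it runs from minute 0 to minute 24.
Nothing blocks job 1, so it runs from minute 0 to minute 65.
Job 2 has to wait for job 1 (finishes minute 65, plus 20-minute gap → minute 85); job 4 (finishes minute 24). The latest of these is minute 85, so job 2 runs minute 85 to 85 + 51 = minute 136.
Job 3 needs all of job 2 (finishes minute 136); job 1 (finishes minute 65); job 4 (finishes minute 24). That puts its earliest start at minute 136; it finishes at 136 + 60 = minute 196.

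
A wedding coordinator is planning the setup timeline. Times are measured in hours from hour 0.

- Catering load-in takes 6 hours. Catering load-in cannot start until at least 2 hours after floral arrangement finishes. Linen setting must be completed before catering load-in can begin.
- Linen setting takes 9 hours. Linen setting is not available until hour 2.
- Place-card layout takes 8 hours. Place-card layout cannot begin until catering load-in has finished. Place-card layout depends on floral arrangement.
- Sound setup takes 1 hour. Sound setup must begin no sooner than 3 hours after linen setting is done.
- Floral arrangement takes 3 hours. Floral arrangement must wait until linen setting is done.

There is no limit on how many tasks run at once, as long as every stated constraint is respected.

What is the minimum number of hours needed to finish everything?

30

Linen setting cannot begin until its own release at hour 2. It runs from hour 2 to 2 + 9 = hour 11.
After linen setting (finishes hour 11, plus 3-hour gap → hour 14), sound setup can start at hour 14 and finishes at hour 15.
After linen setting (finishes hour 11), floral arrangement can start at hour 11 and finishes at hour 14.
Catering load-in needs all of floral arrangement (finishes hour 14, plus 2-hour gap → hour 16); linen setting (finishes hour 11). That puts its earliest start at hour 16; it finishes at 16 + 6 = hour 22.
Place-card layout needs all of catering load-in (finishes hour 22); floral arrangement (finishes hour 14). That puts its earliest start at hour 22; it finishes at 22 + 8 = hour 30.
All tasks are finished once the last one completes. Finish times: Linen setting at 11, Floral arrangement at 14, Sound setup at 15, Catering load-in at 22, Place-card layout at 30. The latest is hour 30.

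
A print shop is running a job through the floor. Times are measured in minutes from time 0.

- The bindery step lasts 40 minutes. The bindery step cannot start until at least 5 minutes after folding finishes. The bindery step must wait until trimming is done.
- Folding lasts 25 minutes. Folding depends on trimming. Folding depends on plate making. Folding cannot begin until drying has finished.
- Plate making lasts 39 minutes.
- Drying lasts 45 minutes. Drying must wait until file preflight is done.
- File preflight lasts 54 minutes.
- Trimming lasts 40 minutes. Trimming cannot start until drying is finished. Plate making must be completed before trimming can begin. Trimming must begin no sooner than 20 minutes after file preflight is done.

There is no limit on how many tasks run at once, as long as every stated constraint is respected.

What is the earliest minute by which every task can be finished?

Nothing blocks plate making, so it runs from minute 0 to minute 39.
File preflight can start immediately at minute 0; it finishes at minute 54.
Drying cannot begin until file preflight (finishes minute 54). It runs from minute 54 to 54 + 45 = minute 99.
Trimming needs all of drying (finishes minute 99); plate making (finishes minute 39); file preflight (finishes minute 54, plus 20-minute gap → minute 74). That puts its earliest start at minute 99; it finishes at 99 + 40 = minute 139.
Folding cannot start until trimming (finishes minute 139); plate making (finishes minute 39); drying (finishes minute 99). The controlling bound is minute 139, so folding finishes at 139 + 25 = minute 164.
The bindery step needs all of folding (finishes minute 164, plus 5-minute gap → minute 169); trimming (finishes minute 139). That puts its earliest start at minute 169; it finishes at 169 + 40 = minute 209.
All tasks are finished once the last one completes. Finish times: File preflight at 54, Plate making at 39, Drying at 99, Trimming at 139, Folding at 164, The bindery step at 209. The latest is minute 209.

209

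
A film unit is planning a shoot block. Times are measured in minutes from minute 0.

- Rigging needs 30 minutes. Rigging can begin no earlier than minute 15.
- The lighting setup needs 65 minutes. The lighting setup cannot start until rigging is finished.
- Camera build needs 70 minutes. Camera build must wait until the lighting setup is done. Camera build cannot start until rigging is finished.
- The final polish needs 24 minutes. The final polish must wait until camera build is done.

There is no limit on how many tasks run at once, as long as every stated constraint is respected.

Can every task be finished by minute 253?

Yes

Rigging waits on its own release at minute 15, so it starts at minute 15 and finishes at 15 + 30 = minute 45.
After rigging (finishes minute 45), the lighting setup can start at minute 45 and finishes at minute 110.
For camera build: the lighting setup (finishes minute 110); rigging (finishes minute 45). Taking the maximum gives a start of minute 110, and it finishes at 110 + 70 = minute 180.
The final polish cannot begin until camera build (finishes minute 180). It runs from minute 180 to 180 + 24 = minute 204.
Every task is finished by minute 204, which is no later than the deadline of 253, so the schedule is feasible.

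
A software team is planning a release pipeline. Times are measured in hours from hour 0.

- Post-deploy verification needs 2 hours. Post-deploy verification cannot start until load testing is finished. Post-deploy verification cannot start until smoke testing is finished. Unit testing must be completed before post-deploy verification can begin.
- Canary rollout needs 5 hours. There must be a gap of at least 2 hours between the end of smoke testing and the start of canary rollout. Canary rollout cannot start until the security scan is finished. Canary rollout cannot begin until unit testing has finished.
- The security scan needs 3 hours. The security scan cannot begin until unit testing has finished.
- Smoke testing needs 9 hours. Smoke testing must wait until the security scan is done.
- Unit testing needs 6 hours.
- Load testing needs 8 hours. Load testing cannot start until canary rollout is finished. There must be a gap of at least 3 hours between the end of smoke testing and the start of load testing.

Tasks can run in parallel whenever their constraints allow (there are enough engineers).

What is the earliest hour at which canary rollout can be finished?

25

Unit testing can start immediately at hour 0; it finishes at hour 6.
The security scan waits on unit testing (finishes hour 6), so it starts at hour 6 and finishes at 6 + 3 = hour 9.
After the security scan (finishes hour 9), smoke testing can start at hour 9 and finishes at hour 18.
Canary rollout needs all of smoke testing (finishes hour 18, plus 2-hour gap → hour 20); the security scan (finishes hour 9); unit testing (finishes hour 6). That puts its earliest start at hour 20; it finishes at 20 + 5 = hour 25.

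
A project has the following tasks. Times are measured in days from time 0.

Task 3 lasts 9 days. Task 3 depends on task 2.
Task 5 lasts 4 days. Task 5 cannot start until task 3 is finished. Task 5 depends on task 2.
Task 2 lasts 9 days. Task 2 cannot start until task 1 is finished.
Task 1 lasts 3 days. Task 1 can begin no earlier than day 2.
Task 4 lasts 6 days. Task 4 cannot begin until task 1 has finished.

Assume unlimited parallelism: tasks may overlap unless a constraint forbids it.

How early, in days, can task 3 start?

14

After its own release at day 2, task 1 can start at day 2 and finishes at day 5.
Task 2 waits on task 1 (finishes day 5), so it starts at day 5 and finishes at 5 + 9 = day 14.
Task 3 waits on task 2 (finishes day 14), so the earliest it can start is day 14.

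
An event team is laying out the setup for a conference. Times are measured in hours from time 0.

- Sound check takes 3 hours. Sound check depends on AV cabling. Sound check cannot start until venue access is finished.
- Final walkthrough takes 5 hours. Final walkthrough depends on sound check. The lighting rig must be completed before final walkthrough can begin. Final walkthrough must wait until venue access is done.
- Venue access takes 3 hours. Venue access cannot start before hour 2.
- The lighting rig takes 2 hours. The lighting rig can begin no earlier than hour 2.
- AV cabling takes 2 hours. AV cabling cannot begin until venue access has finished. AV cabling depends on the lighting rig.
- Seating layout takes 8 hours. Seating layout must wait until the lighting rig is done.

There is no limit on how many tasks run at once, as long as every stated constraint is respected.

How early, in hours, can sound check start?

The lighting rig waits on its own release at hour 2, so it starts at hour 2 and finishes at 2 + 2 = hour 4.
Venue access waits on its own release at hour 2, so it starts at hour 2 and finishes at 2 + 3 = hour 5.
AV cabling needs all of venue access (finishes hour 5); the lighting rig (finishes hour 4). That puts its earliest start at hour 5; it finishes at 5 + 2 = hour 7.
Sound check waits on AV cabling (finishes hour 7); venue access (finishes hour 5). The latest of these is hour 7, which is the earliest sound check can start.

7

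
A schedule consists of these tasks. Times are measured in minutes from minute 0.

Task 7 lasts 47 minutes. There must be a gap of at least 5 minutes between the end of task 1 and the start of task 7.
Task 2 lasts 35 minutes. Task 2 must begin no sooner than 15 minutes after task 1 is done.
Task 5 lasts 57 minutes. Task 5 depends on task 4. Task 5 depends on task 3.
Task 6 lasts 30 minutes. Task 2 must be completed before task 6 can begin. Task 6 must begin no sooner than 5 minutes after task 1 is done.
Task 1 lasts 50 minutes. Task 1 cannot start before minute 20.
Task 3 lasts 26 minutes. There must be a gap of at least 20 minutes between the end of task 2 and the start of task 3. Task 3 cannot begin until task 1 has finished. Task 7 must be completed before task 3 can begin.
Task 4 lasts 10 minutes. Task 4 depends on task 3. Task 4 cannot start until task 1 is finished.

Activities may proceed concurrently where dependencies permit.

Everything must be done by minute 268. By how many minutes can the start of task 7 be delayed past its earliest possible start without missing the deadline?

Task 1 waits on its own release at minute 20, so it starts at minute 20 and finishes at 20 + 50 = minute 70.
Task 7 cannot begin until task 1 (finishes minute 70, plus 5-minute gap → minute 75). It runs from minute 75 to 75 + 47 = minute 122.

Working backward from the deadline:
Task 5 has no dependents, so it just needs to finish by minute 268. Starting by 268 − 57 = minute 211 achieves that.
Task 4 must finish before task 5 (must start by minute 211). With a 10-minute duration, task 4 must start by 211 − 10 = minute 201.
Task 3 feeds task 4 (must start by minute 201); task 5 (must start by minute 211). Taking the minimum, task 3 must finish by minute 201 and start by 201 − 26 = minute 175.
Since task 3 (must start by minute 175) depends on it, task 7 must finish by minute 175. Backing off its 47-minute duration gives a latest start of minute 128.
So task 7 can start as early as minute 75 and as late as minute 128, giving 128 − 75 = 53 minutes of slack.

53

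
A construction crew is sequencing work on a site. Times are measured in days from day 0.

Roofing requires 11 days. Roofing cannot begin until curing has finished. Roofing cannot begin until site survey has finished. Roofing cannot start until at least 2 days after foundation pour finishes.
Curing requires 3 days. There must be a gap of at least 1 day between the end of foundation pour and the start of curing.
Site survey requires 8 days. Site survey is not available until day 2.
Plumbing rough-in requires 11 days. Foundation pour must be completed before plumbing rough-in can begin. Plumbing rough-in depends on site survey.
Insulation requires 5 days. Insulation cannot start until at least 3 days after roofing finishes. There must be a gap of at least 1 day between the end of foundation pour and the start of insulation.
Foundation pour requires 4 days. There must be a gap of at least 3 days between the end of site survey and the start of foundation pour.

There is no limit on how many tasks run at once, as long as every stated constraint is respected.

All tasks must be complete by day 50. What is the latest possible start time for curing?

28

Nothing follows insulation; the deadline of day 50 is its only limit. It must start by 50 − 5 = day 45.
Roofing has to be done before insulation (must start by day 45, minus 3-day gap → day 42). That means finishing by day 42, i.e. starting by 42 − 11 = day 31.
Curing must finish before roofing (must start by day 31). With a 3-day duration, curing must start by 31 − 3 = day 28.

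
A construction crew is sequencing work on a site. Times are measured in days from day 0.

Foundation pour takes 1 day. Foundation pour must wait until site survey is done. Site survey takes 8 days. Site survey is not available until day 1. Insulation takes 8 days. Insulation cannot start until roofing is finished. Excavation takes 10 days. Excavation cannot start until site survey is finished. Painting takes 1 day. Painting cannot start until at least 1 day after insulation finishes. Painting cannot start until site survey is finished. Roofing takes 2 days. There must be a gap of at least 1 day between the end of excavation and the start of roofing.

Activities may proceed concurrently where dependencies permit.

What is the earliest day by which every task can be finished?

32

After its own release at day 1, site survey can start at day 1 and finishes at day 9.
After site survey (finishes day 9), foundation pour can start at day 9 and finishes at day 10.
Excavation cannot begin until site survey (finishes day 9). It runs from day 9 to 9 + 10 = day 19.
Roofing waits on excavation (finishes day 19, plus 1-day gap → day 20), so it starts at day 20 and finishes at 20 + 2 = day 22.
Insulation cannot begin until roofing (finishes day 22). It runs from day 22 to 22 + 8 = day 30.
Painting cannot start until insulation (finishes day 30, plus 1-day gap → day 31); site survey (finishes day 9). The controlling bound is day 31, so painting finishes at 31 + 1 = day 32.
All tasks are finished once the last one completes. Finish times: Site survey at 9, Excavation at 19, Foundation pour at 10, Roofing at 22, Insulation at 30, Painting at 32. The latest is day 32.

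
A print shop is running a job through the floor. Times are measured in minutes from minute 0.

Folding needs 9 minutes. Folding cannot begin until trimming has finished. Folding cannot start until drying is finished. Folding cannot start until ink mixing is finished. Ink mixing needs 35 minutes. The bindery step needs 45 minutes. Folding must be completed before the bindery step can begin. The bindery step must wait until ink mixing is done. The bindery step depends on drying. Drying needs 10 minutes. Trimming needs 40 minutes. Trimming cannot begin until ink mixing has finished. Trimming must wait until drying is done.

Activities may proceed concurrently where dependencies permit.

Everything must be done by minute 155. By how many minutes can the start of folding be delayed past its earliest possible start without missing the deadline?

26

Nothing blocks drying, so it runs from minute 0 to minute 10.
Ink mixing can start immediately at minute 0; it finishes at minute 35.
Trimming needs all of ink mixing (finishes minute 35); drying (finishes minute 10). That puts its earliest start at minute 35; it finishes at 35 + 40 = minute 75.
Folding has to wait for trimming (finishes minute 75); drying (finishes minute 10); ink mixing (finishes minute 35). The latest of these is minute 75, so folding runs minute 75 to 75 + 9 = minute 84.

Working backward from the deadline:
The bindery step has no dependents, so it just needs to finish by minute 155. Starting by 155 − 45 = minute 110 achieves that.
Folding has to be done before the bindery step (must start by minute 110). That means finishing by minute 110, i.e. starting by 110 − 9 = minute 101.
So folding can start as early as minute 75 and as late as minute 101, giving 101 − 75 = 26 minutes of slack.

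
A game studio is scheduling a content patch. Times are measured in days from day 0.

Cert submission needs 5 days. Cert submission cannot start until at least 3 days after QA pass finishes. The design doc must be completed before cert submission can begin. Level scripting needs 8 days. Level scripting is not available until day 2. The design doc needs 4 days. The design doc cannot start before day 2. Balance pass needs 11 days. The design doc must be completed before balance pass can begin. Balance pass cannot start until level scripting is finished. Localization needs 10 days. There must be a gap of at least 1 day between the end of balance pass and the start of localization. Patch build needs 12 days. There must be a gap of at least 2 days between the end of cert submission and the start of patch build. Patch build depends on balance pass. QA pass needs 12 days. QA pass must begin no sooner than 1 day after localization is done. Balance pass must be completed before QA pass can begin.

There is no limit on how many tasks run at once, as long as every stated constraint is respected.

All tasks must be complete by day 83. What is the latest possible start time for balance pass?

Nothing follows patch build; the deadline of day 83 is its only limit. It must start by 83 − 12 = day 71.
Cert submission must finish before patch build (must start by day 71, minus 2-day gap → day 69). With a 5-day duration, cert submission must start by 69 − 5 = day 64.
QA pass has to be done before cert submission (must start by day 64, minus 3-day gap → day 61). That means finishing by day 61, i.e. starting by 61 − 12 = day 49.
Localization has to be done before QA pass (must start by day 49, minus 1-day gap → day 48). That means finishing by day 48, i.e. starting by 48 − 10 = day 38.
For balance pass: localization (must start by day 38, minus 1-day gap → day 37); QA pass (must start by day 49); patch build (must start by day 71). The most restrictive is day 37; with an 11-day duration, balance pass must start by day 26.

26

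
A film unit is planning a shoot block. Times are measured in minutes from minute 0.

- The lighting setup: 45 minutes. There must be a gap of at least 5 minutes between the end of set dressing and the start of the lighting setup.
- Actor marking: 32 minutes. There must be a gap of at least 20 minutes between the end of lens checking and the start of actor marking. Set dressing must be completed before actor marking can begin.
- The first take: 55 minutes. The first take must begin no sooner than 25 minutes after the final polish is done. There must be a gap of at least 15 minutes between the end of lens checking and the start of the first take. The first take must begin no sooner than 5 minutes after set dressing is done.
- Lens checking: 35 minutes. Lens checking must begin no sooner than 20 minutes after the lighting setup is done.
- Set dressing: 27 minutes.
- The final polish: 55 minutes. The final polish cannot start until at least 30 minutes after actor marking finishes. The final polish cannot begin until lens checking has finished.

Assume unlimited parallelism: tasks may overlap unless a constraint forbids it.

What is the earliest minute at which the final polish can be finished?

Set dressing has no prerequisites, so it starts at minute 0 and finishes at minute 27.
After set dressing (finishes minute 27, plus 5-minute gap → minute 32), the lighting setup can start at minute 32 and finishes at minute 77.
Lens checking cannot begin until the lighting setup (finishes minute 77, plus 20-minute gap → minute 97). It runs from minute 97 to 97 + 35 = minute 132.
Actor marking cannot start until lens checking (finishes minute 132, plus 20-minute gap → minute 152); set dressing (finishes minute 27). The controlling bound is minute 152, so actor marking finishes at 152 + 32 = minute 184.
The final polish cannot start until actor marking (finishes minute 184, plus 30-minute gap → minute 214); lens checking (finishes minute 132). The controlling bound is minute 214, so the final polish finishes at 214 + 55 = minute 269.

269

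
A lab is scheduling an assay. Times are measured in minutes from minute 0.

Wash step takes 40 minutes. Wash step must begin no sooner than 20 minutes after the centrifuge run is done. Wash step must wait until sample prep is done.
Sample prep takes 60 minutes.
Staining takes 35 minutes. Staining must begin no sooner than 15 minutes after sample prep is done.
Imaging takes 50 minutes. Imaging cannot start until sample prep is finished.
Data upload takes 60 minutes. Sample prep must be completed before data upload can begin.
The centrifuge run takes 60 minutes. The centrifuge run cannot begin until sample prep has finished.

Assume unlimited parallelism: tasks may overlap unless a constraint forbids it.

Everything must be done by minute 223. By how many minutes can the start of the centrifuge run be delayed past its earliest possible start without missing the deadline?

Sample prep has no prerequisites, so it starts at minute 0 and finishes at minute 60.
The centrifuge run cannot begin until sample prep (finishes minute 60). It runs from minute 60 to 60 + 60 = minute 120.

Working backward from the deadline:
Nothing follows wash step; the deadline of minute 223 is its only limit. It must start by 223 − 40 = minute 183.
Since wash step (must start by minute 183, minus 20-minute gap → minute 163) depends on it, the centrifuge run must finish by minute 163. Backing off its 60-minute duration gives a latest start of minute 103.
So the centrifuge run can start as early as minute 60 and as late as minute 103, giving 103 − 60 = 43 minutes of slack.

43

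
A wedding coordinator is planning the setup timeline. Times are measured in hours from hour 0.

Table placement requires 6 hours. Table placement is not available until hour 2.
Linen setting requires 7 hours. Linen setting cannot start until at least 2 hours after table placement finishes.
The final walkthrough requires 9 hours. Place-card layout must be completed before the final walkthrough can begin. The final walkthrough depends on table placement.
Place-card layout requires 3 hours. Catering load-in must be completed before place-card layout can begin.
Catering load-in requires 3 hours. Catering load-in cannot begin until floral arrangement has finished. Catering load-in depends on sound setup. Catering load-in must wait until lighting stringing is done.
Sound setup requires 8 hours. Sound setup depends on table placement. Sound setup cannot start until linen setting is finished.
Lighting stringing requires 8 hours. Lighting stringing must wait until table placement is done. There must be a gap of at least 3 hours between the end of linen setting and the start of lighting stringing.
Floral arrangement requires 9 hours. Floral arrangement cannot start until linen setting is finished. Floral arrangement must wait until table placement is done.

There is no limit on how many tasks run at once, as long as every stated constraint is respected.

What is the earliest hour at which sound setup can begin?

Table placement cannot begin until its own release at hour 2. It runs from hour 2 to 2 + 6 = hour 8.
After table placement (finishes hour 8, plus 2-hour gap → hour 10), linen setting can start at hour 10 and finishes at hour 17.
Sound setup waits on table placement (finishes hour 8); linen setting (finishes hour 17). The latest of these is hour 17, which is the earliest sound setup can start.

17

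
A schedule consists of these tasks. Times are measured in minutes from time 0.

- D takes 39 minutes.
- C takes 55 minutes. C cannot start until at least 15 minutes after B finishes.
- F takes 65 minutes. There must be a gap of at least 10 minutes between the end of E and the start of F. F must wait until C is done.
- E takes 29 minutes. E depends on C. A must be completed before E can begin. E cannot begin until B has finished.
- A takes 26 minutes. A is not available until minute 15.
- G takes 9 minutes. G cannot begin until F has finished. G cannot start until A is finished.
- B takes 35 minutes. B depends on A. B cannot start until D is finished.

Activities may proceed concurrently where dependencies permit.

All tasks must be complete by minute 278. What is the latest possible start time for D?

To finish by minute 278, G (duration 9) must start no later than minute 269.
F feeds into G (must start by minute 269); so F must finish by minute 269 and therefore start by minute 204.
Since F (must start by minute 204, minus 10-minute gap → minute 194) depends on it, E must finish by minute 194. Backing off its 29-minute duration gives a latest start of minute 165.
C feeds E (must start by minute 165); F (must start by minute 204). Taking the minimum, C must finish by minute 165 and start by 165 − 55 = minute 110.
B must finish in time for C (must start by minute 110, minus 15-minute gap → minute 95); E (must start by minute 165). The tightest is minute 95, so B must start by 95 − 35 = minute 60.
Since B (must start by minute 60) depends on it, D must finish by minute 60. Backing off its 39-minute duration gives a latest start of minute 21.

21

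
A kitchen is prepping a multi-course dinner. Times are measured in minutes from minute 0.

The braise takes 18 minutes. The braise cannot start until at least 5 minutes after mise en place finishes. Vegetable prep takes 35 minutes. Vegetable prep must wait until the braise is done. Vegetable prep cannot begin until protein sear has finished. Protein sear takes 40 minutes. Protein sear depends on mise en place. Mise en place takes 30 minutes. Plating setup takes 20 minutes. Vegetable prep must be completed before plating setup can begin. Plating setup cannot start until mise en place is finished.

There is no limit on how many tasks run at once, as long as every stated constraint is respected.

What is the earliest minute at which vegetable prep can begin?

70

Mise en place can start immediately at minute 0; it finishes at minute 30.
Protein sear cannot begin until mise en place (finishes minute 30). It runs from minute 30 to 30 + 40 = minute 70.
After mise en place (finishes minute 30, plus 5-minute gap → minute 35), the braise can start at minute 35 and finishes at minute 53.
Vegetable prep waits on the braise (finishes minute 53); protein sear (finishes minute 70). The latest of these is minute 70, which is the earliest vegetable prep can start.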